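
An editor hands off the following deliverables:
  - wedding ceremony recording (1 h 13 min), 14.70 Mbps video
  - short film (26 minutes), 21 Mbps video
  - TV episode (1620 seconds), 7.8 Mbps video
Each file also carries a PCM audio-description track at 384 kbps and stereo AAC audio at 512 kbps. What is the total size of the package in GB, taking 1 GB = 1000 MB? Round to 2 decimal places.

14.57 GB

Audio total: 384 + 512 = 896 kbps = 0.896 Mbps.
wedding ceremony recording: 15.596 Mbps × 4380 s = 68310.5 Mb
short film: 21.896 Mbps × 1560 s = 34157.8 Mb
TV episode: 8.696 Mbps × 1620 s = 14087.5 Mb
Total: 116555.8 Mb = 14569.5 MB.
= 14.57 GB.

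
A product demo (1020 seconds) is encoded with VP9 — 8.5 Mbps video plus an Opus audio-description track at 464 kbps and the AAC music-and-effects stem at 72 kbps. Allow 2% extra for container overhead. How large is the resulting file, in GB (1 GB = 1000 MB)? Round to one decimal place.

1.2 GB

Audio total: 464 + 72 = 536 kbps = 0.536 Mbps.
Total bitrate: 8.5 + 0.536 = 9.036 Mbps.
Stream data: 9.036 Mbps × 1020 s = 9216.7 Mb.
With 2% container overhead: ×1.02.
9,401 Mb ÷ 8 = 1,175 MB → 1.175 GB.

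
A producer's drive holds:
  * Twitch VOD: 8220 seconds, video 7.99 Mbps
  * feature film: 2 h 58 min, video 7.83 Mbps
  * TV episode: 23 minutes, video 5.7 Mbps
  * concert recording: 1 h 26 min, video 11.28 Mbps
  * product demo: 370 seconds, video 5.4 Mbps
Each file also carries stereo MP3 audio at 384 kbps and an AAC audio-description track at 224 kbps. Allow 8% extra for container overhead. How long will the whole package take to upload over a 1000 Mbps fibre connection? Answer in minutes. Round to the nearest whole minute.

Audio total: 384 + 224 = 608 kbps = 0.608 Mbps.
Twitch VOD: 8.598 Mbps × 8220 s × 1.08 = 76329.6 Mb
feature film: 8.438 Mbps × 10680 s × 1.08 = 97327.3 Mb
TV episode: 6.308 Mbps × 1380 s × 1.08 = 9401.4 Mb
concert recording: 11.888 Mbps × 5160 s × 1.08 = 66249.4 Mb
product demo: 6.008 Mbps × 370 s × 1.08 = 2400.8 Mb
Total: 251708.6 Mb = 31463.6 MB.
At 1000 Mbps: 251708.6 / 1000 = 252 s ≈ 4.2 minutes.

4 minutes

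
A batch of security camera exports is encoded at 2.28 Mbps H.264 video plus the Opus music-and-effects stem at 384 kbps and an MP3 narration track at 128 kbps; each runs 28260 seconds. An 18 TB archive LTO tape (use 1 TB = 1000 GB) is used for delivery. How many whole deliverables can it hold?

1825

Audio total: 384 + 128 = 512 kbps = 0.512 Mbps.
Total bitrate: 2.792 Mbps.
Per item: 2.792 Mbps × 28260 s = 78,902 Mb = 9,863 MB.
Capacity: 18 TB = 144,000,000 Mb; 1825.05 items → 1825 complete.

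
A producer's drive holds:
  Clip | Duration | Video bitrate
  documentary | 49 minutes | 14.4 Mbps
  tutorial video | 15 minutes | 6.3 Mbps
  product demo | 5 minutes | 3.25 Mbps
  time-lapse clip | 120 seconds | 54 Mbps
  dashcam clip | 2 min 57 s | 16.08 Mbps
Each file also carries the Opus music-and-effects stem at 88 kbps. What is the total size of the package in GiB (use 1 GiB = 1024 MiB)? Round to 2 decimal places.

Audio: 88 kbps = 0.088 Mbps.
documentary: 14.488 Mbps × 2940 s = 42594.7 Mb
tutorial video: 6.388 Mbps × 900 s = 5749.2 Mb
product demo: 3.338 Mbps × 300 s = 1001.4 Mb
time-lapse clip: 54.088 Mbps × 120 s = 6490.6 Mb
dashcam clip: 16.168 Mbps × 177 s = 2861.7 Mb
Total: 58697.6 Mb = 7337.2 MB.
= 6.833 GiB.

6.83 GiB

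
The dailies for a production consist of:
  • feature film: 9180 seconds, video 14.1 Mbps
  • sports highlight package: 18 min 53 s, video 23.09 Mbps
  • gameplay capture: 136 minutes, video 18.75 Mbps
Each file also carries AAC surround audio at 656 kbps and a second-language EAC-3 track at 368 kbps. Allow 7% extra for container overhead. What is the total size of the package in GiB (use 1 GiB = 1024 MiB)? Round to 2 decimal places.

40.80 GiB

Audio total: 656 + 368 = 1024 kbps = 1.024 Mbps.
feature film: 15.124 Mbps × 9180 s × 1.07 = 148557.0 Mb
sports highlight package: 24.114 Mbps × 1133 s × 1.07 = 29233.6 Mb
gameplay capture: 19.774 Mbps × 8160 s × 1.07 = 172650.7 Mb
Total: 350441.4 Mb = 43805.2 MB.
= 40.80 GiB.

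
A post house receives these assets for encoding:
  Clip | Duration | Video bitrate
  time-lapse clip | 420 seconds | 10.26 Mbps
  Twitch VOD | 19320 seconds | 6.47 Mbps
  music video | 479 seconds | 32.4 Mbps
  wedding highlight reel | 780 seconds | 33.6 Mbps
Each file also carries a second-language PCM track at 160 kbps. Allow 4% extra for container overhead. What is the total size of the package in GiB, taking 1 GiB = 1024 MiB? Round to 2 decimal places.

21.11 GiB

Audio: 160 kbps = 0.160 Mbps.
time-lapse clip: 10.420 Mbps × 420 s × 1.04 = 4551.5 Mb
Twitch VOD: 6.630 Mbps × 19320 s × 1.04 = 133215.3 Mb
music video: 32.560 Mbps × 479 s × 1.04 = 16220.1 Mb
wedding highlight reel: 33.760 Mbps × 780 s × 1.04 = 27386.1 Mb
Total: 181372.9 Mb = 22671.6 MB.
= 21.11 GiB.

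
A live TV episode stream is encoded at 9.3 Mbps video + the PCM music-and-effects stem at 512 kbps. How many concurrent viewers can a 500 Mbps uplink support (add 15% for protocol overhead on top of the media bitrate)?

Audio: 512 kbps = 0.512 Mbps.
Per-viewer media rate: 9.812 Mbps.
On the wire with 15% overhead: 11.284 Mbps.
500 Mbps = 500.0 Mbps; 500.0 / 11.284 = 44.31 → 44 viewers.

44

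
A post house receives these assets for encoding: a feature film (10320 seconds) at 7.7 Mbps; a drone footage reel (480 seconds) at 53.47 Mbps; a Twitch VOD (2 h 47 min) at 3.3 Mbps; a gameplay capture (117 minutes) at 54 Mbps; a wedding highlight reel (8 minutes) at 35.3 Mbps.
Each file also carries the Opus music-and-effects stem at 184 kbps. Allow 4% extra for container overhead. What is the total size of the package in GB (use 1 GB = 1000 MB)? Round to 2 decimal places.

Audio: 184 kbps = 0.184 Mbps.
feature film: 7.884 Mbps × 10320 s × 1.04 = 84617.4 Mb
drone footage reel: 53.654 Mbps × 480 s × 1.04 = 26784.1 Mb
Twitch VOD: 3.484 Mbps × 10020 s × 1.04 = 36306.1 Mb
gameplay capture: 54.184 Mbps × 7020 s × 1.04 = 395586.5 Mb
wedding highlight reel: 35.484 Mbps × 480 s × 1.04 = 17713.6 Mb
Total: 561007.7 Mb = 70126.0 MB.
= 70.13 GB.

70.13 GB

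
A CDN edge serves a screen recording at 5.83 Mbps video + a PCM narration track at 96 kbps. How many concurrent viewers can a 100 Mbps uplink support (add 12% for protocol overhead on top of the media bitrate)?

15

Audio: 96 kbps = 0.096 Mbps.
Per-viewer media rate: 5.926 Mbps.
On the wire with 12% overhead: 6.637 Mbps.
100 Mbps = 100.0 Mbps; 100.0 / 6.637 = 15.07 → 15 viewers.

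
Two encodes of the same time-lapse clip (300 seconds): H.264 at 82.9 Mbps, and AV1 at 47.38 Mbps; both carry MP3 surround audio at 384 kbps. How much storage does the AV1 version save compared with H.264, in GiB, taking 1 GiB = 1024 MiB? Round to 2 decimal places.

1.24 GiB

Audio: 384 kbps = 0.384 Mbps.
H.264: 83.284 Mbps × 300 s = 24985.2 Mb = 2.909 GiB.
AV1: 47.764 Mbps × 300 s = 14329.2 Mb = 1.668 GiB.
Saving: 2.909 − 1.668 = 1.241 GiB.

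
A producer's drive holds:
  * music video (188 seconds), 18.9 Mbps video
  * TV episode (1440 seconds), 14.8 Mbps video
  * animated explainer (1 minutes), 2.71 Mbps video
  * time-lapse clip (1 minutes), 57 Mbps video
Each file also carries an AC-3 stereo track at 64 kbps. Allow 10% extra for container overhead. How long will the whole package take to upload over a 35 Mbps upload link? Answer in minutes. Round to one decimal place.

15.0 minutes

Audio: 64 kbps = 0.064 Mbps.
music video: 18.964 Mbps × 188 s × 1.10 = 3921.8 Mb
TV episode: 14.864 Mbps × 1440 s × 1.10 = 23544.6 Mb
animated explainer: 2.774 Mbps × 60 s × 1.10 = 183.1 Mb
time-lapse clip: 57.064 Mbps × 60 s × 1.10 = 3766.2 Mb
Total: 31415.6 Mb = 3927.0 MB.
At 35 Mbps: 31415.6 / 35 = 898 s ≈ 15 minutes.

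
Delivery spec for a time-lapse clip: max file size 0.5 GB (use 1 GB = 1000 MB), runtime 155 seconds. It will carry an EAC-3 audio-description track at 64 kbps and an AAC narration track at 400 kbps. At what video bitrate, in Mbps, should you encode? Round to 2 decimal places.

Budget: 0.5 GB = 4000.0 Mb.
Total bitrate budget: 4000.0 Mb / 155 s = 25.806 Mbps.
Audio total: 64 + 400 = 464 kbps = 0.464 Mbps.
Video: 25.806 − 0.464 = 25.342 Mbps.

25.34 Mbps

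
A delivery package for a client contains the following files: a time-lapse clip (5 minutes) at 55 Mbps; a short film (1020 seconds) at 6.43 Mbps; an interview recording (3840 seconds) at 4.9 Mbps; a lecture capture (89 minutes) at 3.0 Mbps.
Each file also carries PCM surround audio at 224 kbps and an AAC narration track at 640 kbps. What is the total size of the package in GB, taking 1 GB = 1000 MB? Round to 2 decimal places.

Audio total: 224 + 640 = 864 kbps = 0.864 Mbps.
time-lapse clip: 55.864 Mbps × 300 s = 16759.2 Mb
short film: 7.294 Mbps × 1020 s = 7439.9 Mb
interview recording: 5.764 Mbps × 3840 s = 22133.8 Mb
lecture capture: 3.864 Mbps × 5340 s = 20633.8 Mb
Total: 66966.6 Mb = 8370.8 MB.
= 8.371 GB.

8.37 GB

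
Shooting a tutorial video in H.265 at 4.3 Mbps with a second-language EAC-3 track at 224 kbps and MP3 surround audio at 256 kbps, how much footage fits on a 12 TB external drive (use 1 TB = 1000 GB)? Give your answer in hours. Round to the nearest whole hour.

Audio total: 224 + 256 = 480 kbps = 0.480 Mbps.
Total bitrate: 4.3 + 0.480 = 4.780 Mbps.
Capacity: 12 TB = 96,000,000 Mb.
Recording time: 96,000,000 / 4.780 = 20,083,682 s ≈ 5,579 hours.

5579 hours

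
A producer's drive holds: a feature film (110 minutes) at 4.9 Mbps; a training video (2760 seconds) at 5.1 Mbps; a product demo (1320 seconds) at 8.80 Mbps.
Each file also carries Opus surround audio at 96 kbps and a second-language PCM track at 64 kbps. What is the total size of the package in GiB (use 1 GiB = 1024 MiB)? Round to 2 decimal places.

6.95 GiB

Audio total: 96 + 64 = 160 kbps = 0.160 Mbps.
feature film: 5.060 Mbps × 6600 s = 33396.0 Mb
training video: 5.260 Mbps × 2760 s = 14517.6 Mb
product demo: 8.960 Mbps × 1320 s = 11827.2 Mb
Total: 59740.8 Mb = 7467.6 MB.
= 6.955 GiB.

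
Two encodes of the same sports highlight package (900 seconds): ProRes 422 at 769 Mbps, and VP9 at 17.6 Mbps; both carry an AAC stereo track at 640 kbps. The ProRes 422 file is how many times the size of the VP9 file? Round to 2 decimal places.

Audio: 640 kbps = 0.640 Mbps.
ProRes 422: 769.640 Mbps × 900 s = 692676.0 Mb = 86.585 GB.
VP9: 18.240 Mbps × 900 s = 16416.0 Mb = 2.052 GB.
Ratio: 86.585 / 2.052 = 42.195.

42.20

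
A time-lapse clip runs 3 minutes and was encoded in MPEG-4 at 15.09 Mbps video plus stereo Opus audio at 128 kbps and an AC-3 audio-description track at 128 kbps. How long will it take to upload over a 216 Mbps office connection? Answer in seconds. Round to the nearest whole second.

3 min = 180 s
Audio total: 128 + 128 = 256 kbps = 0.256 Mbps.
Total bitrate: 15.346 Mbps.
File: 15.346 Mbps × 180 s = 2762.3 Mb.
At 216 Mbps: 2762.3 / 216 = 12.8 s ≈ 12.8 seconds.

13 seconds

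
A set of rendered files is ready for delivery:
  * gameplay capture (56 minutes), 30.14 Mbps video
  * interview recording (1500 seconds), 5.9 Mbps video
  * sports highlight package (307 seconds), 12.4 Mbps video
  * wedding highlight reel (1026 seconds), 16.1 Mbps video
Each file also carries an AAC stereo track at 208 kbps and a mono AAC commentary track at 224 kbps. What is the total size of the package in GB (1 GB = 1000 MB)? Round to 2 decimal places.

Audio total: 208 + 224 = 432 kbps = 0.432 Mbps.
gameplay capture: 30.572 Mbps × 3360 s = 102721.9 Mb
interview recording: 6.332 Mbps × 1500 s = 9498.0 Mb
sports highlight package: 12.832 Mbps × 307 s = 3939.4 Mb
wedding highlight reel: 16.532 Mbps × 1026 s = 16961.8 Mb
Total: 133121.2 Mb = 16640.1 MB.
= 16.64 GB.

16.64 GB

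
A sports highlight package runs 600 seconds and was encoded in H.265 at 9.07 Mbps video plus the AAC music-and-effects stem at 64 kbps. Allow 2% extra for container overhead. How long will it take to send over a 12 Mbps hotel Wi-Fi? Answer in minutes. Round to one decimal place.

7.8 minutes

Audio: 64 kbps = 0.064 Mbps.
Total bitrate: 9.134 Mbps.
File: 9.134 Mbps × 600 s = 5480.4 Mb.
With 2% container overhead: ×1.02. → 5590.0 Mb.
At 12 Mbps: 5590.0 / 12 = 465.8 s ≈ 7.76 minutes.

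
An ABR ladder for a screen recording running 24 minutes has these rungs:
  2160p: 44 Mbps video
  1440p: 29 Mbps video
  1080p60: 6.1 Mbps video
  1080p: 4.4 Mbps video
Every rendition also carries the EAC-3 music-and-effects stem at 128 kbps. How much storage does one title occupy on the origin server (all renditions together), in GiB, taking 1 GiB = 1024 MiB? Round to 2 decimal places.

24 min = 1440 s
Audio: 128 kbps = 0.128 Mbps.
Sum of rendition bitrates: (44+0.128) + (29+0.128) + (6.1+0.128) + (4.4+0.128) = 84.012 Mbps.
× 1440 s = 120,977 Mb = 15,122 MB = 14.08 GiB.

14.08 GiB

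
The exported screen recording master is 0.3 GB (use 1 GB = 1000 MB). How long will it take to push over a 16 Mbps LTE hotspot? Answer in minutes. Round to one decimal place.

2.5 minutes

File: 0.3 GB = 2400.0 Mb.
At 16 Mbps: 2400.0 / 16 = 150.0 s ≈ 2.5 minutes.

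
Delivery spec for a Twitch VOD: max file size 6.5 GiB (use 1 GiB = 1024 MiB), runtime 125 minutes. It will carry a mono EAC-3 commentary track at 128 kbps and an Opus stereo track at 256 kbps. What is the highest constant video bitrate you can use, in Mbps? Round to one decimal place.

Budget: 6.5 GiB = 55834.6 Mb.
125 min = 7500 s
Total bitrate budget: 55834.6 Mb / 7500 s = 7.445 Mbps.
Audio total: 128 + 256 = 384 kbps = 0.384 Mbps.
Video: 7.445 − 0.384 = 7.061 Mbps.

7.1 Mbps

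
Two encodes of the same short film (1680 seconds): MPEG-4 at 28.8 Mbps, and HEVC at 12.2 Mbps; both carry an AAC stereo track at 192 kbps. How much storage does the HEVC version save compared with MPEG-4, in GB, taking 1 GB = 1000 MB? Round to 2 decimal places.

3.49 GB

Audio: 192 kbps = 0.192 Mbps.
MPEG-4: 28.992 Mbps × 1680 s = 48706.6 Mb = 6.088 GB.
HEVC: 12.392 Mbps × 1680 s = 20818.6 Mb = 2.602 GB.
Saving: 6.088 − 2.602 = 3.486 GB.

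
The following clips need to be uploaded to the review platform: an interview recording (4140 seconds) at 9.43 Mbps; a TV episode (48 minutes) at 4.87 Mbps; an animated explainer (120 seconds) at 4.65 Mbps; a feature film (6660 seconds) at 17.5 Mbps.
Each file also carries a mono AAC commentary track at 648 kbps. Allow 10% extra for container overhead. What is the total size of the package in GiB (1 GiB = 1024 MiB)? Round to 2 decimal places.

Audio: 648 kbps = 0.648 Mbps.
interview recording: 10.078 Mbps × 4140 s × 1.10 = 45895.2 Mb
TV episode: 5.518 Mbps × 2880 s × 1.10 = 17481.0 Mb
animated explainer: 5.298 Mbps × 120 s × 1.10 = 699.3 Mb
feature film: 18.148 Mbps × 6660 s × 1.10 = 132952.2 Mb
Total: 197027.8 Mb = 24628.5 MB.
= 22.94 GiB.

22.94 GiB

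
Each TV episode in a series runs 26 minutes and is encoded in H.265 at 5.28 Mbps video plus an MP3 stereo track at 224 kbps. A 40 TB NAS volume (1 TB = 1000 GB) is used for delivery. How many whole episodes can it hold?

37268

26 min = 1560 s
Audio: 224 kbps = 0.224 Mbps.
Total bitrate: 5.504 Mbps.
Per item: 5.504 Mbps × 1560 s = 8,586 Mb = 1,073 MB.
Capacity: 40 TB = 320,000,000 Mb; 37268.93 items → 37268 complete.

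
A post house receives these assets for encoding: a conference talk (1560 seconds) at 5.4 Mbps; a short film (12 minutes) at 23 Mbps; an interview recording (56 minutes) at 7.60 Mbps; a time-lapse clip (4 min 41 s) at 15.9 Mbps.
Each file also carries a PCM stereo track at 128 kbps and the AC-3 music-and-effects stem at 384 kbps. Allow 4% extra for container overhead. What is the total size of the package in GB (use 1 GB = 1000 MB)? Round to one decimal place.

7.5 GB

Audio total: 128 + 384 = 512 kbps = 0.512 Mbps.
conference talk: 5.912 Mbps × 1560 s × 1.04 = 9591.6 Mb
short film: 23.512 Mbps × 720 s × 1.04 = 17605.8 Mb
interview recording: 8.112 Mbps × 3360 s × 1.04 = 28346.6 Mb
time-lapse clip: 16.412 Mbps × 281 s × 1.04 = 4796.2 Mb
Total: 60340.2 Mb = 7542.5 MB.
= 7.543 GB.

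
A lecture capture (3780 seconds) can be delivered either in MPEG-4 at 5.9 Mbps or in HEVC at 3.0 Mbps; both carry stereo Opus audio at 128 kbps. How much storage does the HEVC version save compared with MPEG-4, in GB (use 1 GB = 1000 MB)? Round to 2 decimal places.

Audio: 128 kbps = 0.128 Mbps.
MPEG-4: 6.028 Mbps × 3780 s = 22785.8 Mb = 2.848 GB.
HEVC: 3.128 Mbps × 3780 s = 11823.8 Mb = 1.478 GB.
Saving: 2.848 − 1.478 = 1.370 GB.

1.37 GB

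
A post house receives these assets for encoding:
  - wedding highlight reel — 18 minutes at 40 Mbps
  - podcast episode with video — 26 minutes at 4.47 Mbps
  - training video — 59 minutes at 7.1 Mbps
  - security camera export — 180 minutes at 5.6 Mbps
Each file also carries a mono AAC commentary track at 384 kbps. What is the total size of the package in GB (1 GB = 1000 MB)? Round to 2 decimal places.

Audio: 384 kbps = 0.384 Mbps.
wedding highlight reel: 40.384 Mbps × 1080 s = 43614.7 Mb
podcast episode with video: 4.854 Mbps × 1560 s = 7572.2 Mb
training video: 7.484 Mbps × 3540 s = 26493.4 Mb
security camera export: 5.984 Mbps × 10800 s = 64627.2 Mb
Total: 142307.5 Mb = 17788.4 MB.
= 17.79 GB.

17.79 GB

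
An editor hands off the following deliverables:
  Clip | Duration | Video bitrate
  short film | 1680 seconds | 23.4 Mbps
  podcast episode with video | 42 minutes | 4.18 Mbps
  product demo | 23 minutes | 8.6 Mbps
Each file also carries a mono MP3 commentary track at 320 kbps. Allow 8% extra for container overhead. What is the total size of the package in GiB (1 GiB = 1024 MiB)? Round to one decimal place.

8.0 GiB

Audio: 320 kbps = 0.320 Mbps.
short film: 23.720 Mbps × 1680 s × 1.08 = 43037.6 Mb
podcast episode with video: 4.500 Mbps × 2520 s × 1.08 = 12247.2 Mb
product demo: 8.920 Mbps × 1380 s × 1.08 = 13294.4 Mb
Total: 68579.1 Mb = 8572.4 MB.
= 7.984 GiB.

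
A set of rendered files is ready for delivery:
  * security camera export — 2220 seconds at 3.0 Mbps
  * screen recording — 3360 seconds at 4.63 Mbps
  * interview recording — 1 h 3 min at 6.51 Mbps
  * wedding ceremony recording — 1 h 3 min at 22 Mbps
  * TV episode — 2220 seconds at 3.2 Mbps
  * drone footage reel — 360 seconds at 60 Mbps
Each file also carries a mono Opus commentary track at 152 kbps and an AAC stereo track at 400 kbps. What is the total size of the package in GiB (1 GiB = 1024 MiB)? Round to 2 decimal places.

Audio total: 152 + 400 = 552 kbps = 0.552 Mbps.
security camera export: 3.552 Mbps × 2220 s = 7885.4 Mb
screen recording: 5.182 Mbps × 3360 s = 17411.5 Mb
interview recording: 7.062 Mbps × 3780 s = 26694.4 Mb
wedding ceremony recording: 22.552 Mbps × 3780 s = 85246.6 Mb
TV episode: 3.752 Mbps × 2220 s = 8329.4 Mb
drone footage reel: 60.552 Mbps × 360 s = 21798.7 Mb
Total: 167366.0 Mb = 20920.8 MB.
= 19.48 GiB.

19.48 GiB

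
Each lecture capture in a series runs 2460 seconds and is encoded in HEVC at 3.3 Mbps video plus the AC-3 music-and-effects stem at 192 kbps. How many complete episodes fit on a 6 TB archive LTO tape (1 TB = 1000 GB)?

5587

Audio: 192 kbps = 0.192 Mbps.
Total bitrate: 3.492 Mbps.
Per item: 3.492 Mbps × 2460 s = 8,590 Mb = 1,074 MB.
Capacity: 6 TB = 48,000,000 Mb; 5587.68 items → 5587 complete.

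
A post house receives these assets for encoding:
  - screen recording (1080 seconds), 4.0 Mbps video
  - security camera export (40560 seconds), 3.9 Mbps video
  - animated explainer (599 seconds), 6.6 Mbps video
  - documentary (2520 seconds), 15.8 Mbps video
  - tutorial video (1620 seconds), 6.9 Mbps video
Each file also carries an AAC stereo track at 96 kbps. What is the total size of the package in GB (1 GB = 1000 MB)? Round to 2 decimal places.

27.74 GB

Audio: 96 kbps = 0.096 Mbps.
screen recording: 4.096 Mbps × 1080 s = 4423.7 Mb
security camera export: 3.996 Mbps × 40560 s = 162077.8 Mb
animated explainer: 6.696 Mbps × 599 s = 4010.9 Mb
documentary: 15.896 Mbps × 2520 s = 40057.9 Mb
tutorial video: 6.996 Mbps × 1620 s = 11333.5 Mb
Total: 221903.8 Mb = 27738.0 MB.
= 27.74 GB.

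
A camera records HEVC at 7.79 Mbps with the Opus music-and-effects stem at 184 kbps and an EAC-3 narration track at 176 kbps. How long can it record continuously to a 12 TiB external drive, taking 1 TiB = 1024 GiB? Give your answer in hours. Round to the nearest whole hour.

Audio total: 184 + 176 = 360 kbps = 0.360 Mbps.
Total bitrate: 7.79 + 0.360 = 8.150 Mbps.
Capacity: 12 TiB = 105,553,116 Mb.
Recording time: 105,553,116 / 8.150 = 12,951,303 s ≈ 3,598 hours.

3598 hours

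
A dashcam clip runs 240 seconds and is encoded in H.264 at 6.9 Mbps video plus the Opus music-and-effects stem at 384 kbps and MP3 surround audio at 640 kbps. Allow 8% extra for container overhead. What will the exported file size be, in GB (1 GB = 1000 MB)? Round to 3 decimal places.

Audio total: 384 + 640 = 1024 kbps = 1.024 Mbps.
Total bitrate: 6.9 + 1.024 = 7.924 Mbps.
Stream data: 7.924 Mbps × 240 s = 1901.8 Mb.
With 8% container overhead: ×1.08.
2,054 Mb ÷ 8 = 256.7 MB → 0.2567 GB.

0.257 GB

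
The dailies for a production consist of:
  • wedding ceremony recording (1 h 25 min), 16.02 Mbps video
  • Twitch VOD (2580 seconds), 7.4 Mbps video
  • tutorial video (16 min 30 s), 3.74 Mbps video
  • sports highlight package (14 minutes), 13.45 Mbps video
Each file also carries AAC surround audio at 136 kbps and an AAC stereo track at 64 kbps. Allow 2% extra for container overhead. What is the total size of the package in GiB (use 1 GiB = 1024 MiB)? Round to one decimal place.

Audio total: 136 + 64 = 200 kbps = 0.200 Mbps.
wedding ceremony recording: 16.220 Mbps × 5100 s × 1.02 = 84376.4 Mb
Twitch VOD: 7.600 Mbps × 2580 s × 1.02 = 20000.2 Mb
tutorial video: 3.940 Mbps × 990 s × 1.02 = 3978.6 Mb
sports highlight package: 13.650 Mbps × 840 s × 1.02 = 11695.3 Mb
Total: 120050.5 Mb = 15006.3 MB.
= 13.98 GiB.

14.0 GiB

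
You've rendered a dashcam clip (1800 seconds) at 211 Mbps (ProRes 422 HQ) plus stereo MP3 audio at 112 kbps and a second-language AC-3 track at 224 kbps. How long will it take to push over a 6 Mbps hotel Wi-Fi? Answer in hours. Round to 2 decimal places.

Audio total: 112 + 224 = 336 kbps = 0.336 Mbps.
Total bitrate: 211.336 Mbps.
File: 211.336 Mbps × 1800 s = 380404.8 Mb.
At 6 Mbps: 380404.8 / 6 = 63400.8 s ≈ 17.6 hours.

17.61 hours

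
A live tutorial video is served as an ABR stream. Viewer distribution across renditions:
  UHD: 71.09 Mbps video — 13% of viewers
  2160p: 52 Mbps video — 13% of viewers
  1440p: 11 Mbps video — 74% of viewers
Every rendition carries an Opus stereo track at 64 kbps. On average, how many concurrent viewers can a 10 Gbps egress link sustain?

Audio: 64 kbps = 0.064 Mbps.
Average per-viewer bitrate: 0.13×71.154 + 0.13×52.064 + 0.74×11.064 = 24.206 Mbps.
10 Gbps = 10,000 Mbps; 10,000 / 24.206 = 413.13 → 413.

413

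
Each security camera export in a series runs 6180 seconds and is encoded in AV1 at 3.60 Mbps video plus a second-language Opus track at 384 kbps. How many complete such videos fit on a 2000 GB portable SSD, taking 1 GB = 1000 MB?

649

Audio: 384 kbps = 0.384 Mbps.
Total bitrate: 3.984 Mbps.
Per item: 3.984 Mbps × 6180 s = 24,621 Mb = 3,078 MB.
Capacity: 2000 GB = 16,000,000 Mb; 649.85 items → 649 complete.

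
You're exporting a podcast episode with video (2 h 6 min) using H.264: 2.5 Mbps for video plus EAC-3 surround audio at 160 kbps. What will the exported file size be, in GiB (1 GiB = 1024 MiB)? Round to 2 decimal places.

2 h 6 min = 126 min = 7560 s
Audio: 160 kbps = 0.160 Mbps.
Total bitrate: 2.5 + 0.160 = 2.660 Mbps.
Stream data: 2.660 Mbps × 7560 s = 20109.6 Mb.
20,110 Mb = 2,513,700,000 bytes ÷ 1,073,741,824 = 2.341 GiB.

2.34 GiB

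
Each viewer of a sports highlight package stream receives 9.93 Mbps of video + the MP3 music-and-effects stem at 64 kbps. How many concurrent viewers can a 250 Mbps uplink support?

Audio: 64 kbps = 0.064 Mbps.
Per-viewer media rate: 9.994 Mbps.
250 Mbps = 250.0 Mbps; 250.0 / 9.994 = 25.02 → 25 viewers.

25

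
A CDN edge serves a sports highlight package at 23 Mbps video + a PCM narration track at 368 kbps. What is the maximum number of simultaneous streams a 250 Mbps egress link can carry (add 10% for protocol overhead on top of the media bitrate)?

Audio: 368 kbps = 0.368 Mbps.
Per-viewer media rate: 23.368 Mbps.
On the wire with 10% overhead: 25.705 Mbps.
250 Mbps = 250.0 Mbps; 250.0 / 25.705 = 9.73 → 9 viewers.

9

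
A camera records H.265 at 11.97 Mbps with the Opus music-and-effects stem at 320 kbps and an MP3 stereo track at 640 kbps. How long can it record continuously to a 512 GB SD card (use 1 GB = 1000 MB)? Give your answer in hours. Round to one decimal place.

88.0 hours

Audio total: 320 + 640 = 960 kbps = 0.960 Mbps.
Total bitrate: 11.97 + 0.960 = 12.930 Mbps.
Capacity: 512 GB = 4,096,000 Mb.
Recording time: 4,096,000 / 12.930 = 316,783 s ≈ 88.0 hours.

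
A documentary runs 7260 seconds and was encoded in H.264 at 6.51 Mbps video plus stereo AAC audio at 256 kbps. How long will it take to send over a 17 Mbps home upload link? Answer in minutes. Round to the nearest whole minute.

48 minutes

Audio: 256 kbps = 0.256 Mbps.
Total bitrate: 6.766 Mbps.
File: 6.766 Mbps × 7260 s = 49121.2 Mb.
At 17 Mbps: 49121.2 / 17 = 2889.5 s ≈ 48.2 minutes.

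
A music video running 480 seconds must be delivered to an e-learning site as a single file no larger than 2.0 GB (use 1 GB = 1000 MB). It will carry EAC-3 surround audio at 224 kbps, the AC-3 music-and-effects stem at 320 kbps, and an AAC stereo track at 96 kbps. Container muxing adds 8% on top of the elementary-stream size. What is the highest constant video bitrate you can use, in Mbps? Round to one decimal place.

30.2 Mbps

Budget: 2.0 GB = 16000.0 Mb.
Stream payload after overhead: 16000.0 / 1.08 = 14814.8 Mb.
Total bitrate budget: 14814.8 Mb / 480 s = 30.864 Mbps.
Audio total: 224 + 320 + 96 = 640 kbps = 0.640 Mbps.
Video: 30.864 − 0.640 = 30.224 Mbps.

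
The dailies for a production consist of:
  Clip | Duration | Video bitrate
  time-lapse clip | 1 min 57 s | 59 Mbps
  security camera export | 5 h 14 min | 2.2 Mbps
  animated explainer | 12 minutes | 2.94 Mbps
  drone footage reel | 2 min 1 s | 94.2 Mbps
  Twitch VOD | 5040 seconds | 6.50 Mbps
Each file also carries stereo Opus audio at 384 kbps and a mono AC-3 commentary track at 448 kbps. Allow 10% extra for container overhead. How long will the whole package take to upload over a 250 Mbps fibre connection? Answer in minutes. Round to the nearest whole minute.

Audio total: 384 + 448 = 832 kbps = 0.832 Mbps.
time-lapse clip: 59.832 Mbps × 117 s × 1.10 = 7700.4 Mb
security camera export: 3.032 Mbps × 18840 s × 1.10 = 62835.2 Mb
animated explainer: 3.772 Mbps × 720 s × 1.10 = 2987.4 Mb
drone footage reel: 95.032 Mbps × 121 s × 1.10 = 12648.8 Mb
Twitch VOD: 7.332 Mbps × 5040 s × 1.10 = 40648.6 Mb
Total: 126820.3 Mb = 15852.5 MB.
At 250 Mbps: 126820.3 / 250 = 507 s ≈ 8.45 minutes.

8 minutes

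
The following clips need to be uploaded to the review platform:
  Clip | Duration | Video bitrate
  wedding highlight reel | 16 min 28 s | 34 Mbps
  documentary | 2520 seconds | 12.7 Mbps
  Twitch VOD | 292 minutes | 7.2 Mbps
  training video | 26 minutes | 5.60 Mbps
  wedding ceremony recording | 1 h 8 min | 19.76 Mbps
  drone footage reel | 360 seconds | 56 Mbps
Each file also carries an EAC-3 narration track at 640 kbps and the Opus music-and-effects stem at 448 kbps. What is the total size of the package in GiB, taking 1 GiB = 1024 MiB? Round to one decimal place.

38.5 GiB

Audio total: 640 + 448 = 1088 kbps = 1.088 Mbps.
wedding highlight reel: 35.088 Mbps × 988 s = 34666.9 Mb
documentary: 13.788 Mbps × 2520 s = 34745.8 Mb
Twitch VOD: 8.288 Mbps × 17520 s = 145205.8 Mb
training video: 6.688 Mbps × 1560 s = 10433.3 Mb
wedding ceremony recording: 20.848 Mbps × 4080 s = 85059.8 Mb
drone footage reel: 57.088 Mbps × 360 s = 20551.7 Mb
Total: 330663.3 Mb = 41332.9 MB.
= 38.49 GiB.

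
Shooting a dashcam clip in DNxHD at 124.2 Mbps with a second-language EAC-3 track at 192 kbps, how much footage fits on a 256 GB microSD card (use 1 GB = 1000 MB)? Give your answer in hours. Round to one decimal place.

4.6 hours

Audio: 192 kbps = 0.192 Mbps.
Total bitrate: 124.2 + 0.192 = 124.392 Mbps.
Capacity: 256 GB = 2,048,000 Mb.
Recording time: 2,048,000 / 124.392 = 16,464 s ≈ 4.57 hours.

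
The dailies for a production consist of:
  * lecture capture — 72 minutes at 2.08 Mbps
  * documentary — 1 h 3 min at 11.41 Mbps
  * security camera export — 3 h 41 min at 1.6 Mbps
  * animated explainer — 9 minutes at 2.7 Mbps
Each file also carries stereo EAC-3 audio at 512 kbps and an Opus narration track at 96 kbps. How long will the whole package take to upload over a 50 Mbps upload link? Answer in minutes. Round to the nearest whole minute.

Audio total: 512 + 96 = 608 kbps = 0.608 Mbps.
lecture capture: 2.688 Mbps × 4320 s = 11612.2 Mb
documentary: 12.018 Mbps × 3780 s = 45428.0 Mb
security camera export: 2.208 Mbps × 13260 s = 29278.1 Mb
animated explainer: 3.308 Mbps × 540 s = 1786.3 Mb
Total: 88104.6 Mb = 11013.1 MB.
At 50 Mbps: 88104.6 / 50 = 1762 s ≈ 29.4 minutes.

29 minutes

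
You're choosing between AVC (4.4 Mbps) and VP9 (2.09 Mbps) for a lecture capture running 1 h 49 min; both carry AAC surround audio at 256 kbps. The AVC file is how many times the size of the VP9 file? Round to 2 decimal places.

1 h 49 min = 109 min = 6540 s
Audio: 256 kbps = 0.256 Mbps.
AVC: 4.656 Mbps × 6540 s = 30450.2 Mb = 3.545 GiB.
VP9: 2.346 Mbps × 6540 s = 15342.8 Mb = 1.786 GiB.
Ratio: 3.545 / 1.786 = 1.985.

1.98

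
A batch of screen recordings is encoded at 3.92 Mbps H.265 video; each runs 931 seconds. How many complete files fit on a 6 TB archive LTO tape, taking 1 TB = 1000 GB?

13152

Per item: 3.920 Mbps × 931 s = 3,650 Mb = 456.2 MB.
Capacity: 6 TB = 48,000,000 Mb; 13152.41 items → 13152 complete.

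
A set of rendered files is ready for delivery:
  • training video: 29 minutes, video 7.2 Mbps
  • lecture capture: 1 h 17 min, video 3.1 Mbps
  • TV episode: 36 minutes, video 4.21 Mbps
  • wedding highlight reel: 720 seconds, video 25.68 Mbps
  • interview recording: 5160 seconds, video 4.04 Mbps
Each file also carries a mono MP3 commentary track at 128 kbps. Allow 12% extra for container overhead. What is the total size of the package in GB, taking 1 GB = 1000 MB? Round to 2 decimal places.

Audio: 128 kbps = 0.128 Mbps.
training video: 7.328 Mbps × 1740 s × 1.12 = 14280.8 Mb
lecture capture: 3.228 Mbps × 4620 s × 1.12 = 16703.0 Mb
TV episode: 4.338 Mbps × 2160 s × 1.12 = 10494.5 Mb
wedding highlight reel: 25.808 Mbps × 720 s × 1.12 = 20811.6 Mb
interview recording: 4.168 Mbps × 5160 s × 1.12 = 24087.7 Mb
Total: 86377.5 Mb = 10797.2 MB.
= 10.80 GB.

10.80 GB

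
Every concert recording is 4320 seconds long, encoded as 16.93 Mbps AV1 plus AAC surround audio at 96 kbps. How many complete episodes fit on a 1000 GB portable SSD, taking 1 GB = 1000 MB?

108

Audio: 96 kbps = 0.096 Mbps.
Total bitrate: 17.026 Mbps.
Per item: 17.026 Mbps × 4320 s = 73,552 Mb = 9,194 MB.
Capacity: 1000 GB = 8,000,000 Mb; 108.77 items → 108 complete.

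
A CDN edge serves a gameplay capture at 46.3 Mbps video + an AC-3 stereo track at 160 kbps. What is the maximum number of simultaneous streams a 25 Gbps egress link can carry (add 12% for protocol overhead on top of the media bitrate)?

Audio: 160 kbps = 0.160 Mbps.
Per-viewer media rate: 46.460 Mbps.
On the wire with 12% overhead: 52.035 Mbps.
25 Gbps = 25,000 Mbps; 25,000 / 52.035 = 480.44 → 480 viewers.

480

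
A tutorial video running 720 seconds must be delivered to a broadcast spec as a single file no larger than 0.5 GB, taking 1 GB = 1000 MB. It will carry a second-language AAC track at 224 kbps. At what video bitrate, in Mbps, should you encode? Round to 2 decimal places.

Budget: 0.5 GB = 4000.0 Mb.
Total bitrate budget: 4000.0 Mb / 720 s = 5.556 Mbps.
Audio: 224 kbps = 0.224 Mbps.
Video: 5.556 − 0.224 = 5.332 Mbps.

5.33 Mbps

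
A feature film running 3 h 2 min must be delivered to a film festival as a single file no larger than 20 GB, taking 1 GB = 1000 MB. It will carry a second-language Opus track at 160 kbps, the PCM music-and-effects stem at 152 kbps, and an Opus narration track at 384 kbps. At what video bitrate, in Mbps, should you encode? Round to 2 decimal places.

Budget: 20 GB = 160000.0 Mb.
3 h 2 min = 182 min = 10920 s
Total bitrate budget: 160000.0 Mb / 10920 s = 14.652 Mbps.
Audio total: 160 + 152 + 384 = 696 kbps = 0.696 Mbps.
Video: 14.652 − 0.696 = 13.956 Mbps.

13.96 Mbps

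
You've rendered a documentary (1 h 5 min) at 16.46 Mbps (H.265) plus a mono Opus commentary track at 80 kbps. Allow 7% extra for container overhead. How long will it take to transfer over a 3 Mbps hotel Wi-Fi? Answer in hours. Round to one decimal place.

6.4 hours

1 h 5 min = 65 min = 3900 s
Audio: 80 kbps = 0.080 Mbps.
Total bitrate: 16.540 Mbps.
File: 16.540 Mbps × 3900 s = 64506.0 Mb.
With 7% container overhead: ×1.07. → 69021.4 Mb.
At 3 Mbps: 69021.4 / 3 = 23007.1 s ≈ 6.39 hours.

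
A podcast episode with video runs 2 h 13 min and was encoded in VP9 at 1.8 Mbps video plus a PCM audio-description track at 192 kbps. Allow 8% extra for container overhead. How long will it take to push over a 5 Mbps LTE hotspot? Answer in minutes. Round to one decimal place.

57.2 minutes

2 h 13 min = 133 min = 7980 s
Audio: 192 kbps = 0.192 Mbps.
Total bitrate: 1.992 Mbps.
File: 1.992 Mbps × 7980 s = 15896.2 Mb.
With 8% container overhead: ×1.08. → 17167.9 Mb.
At 5 Mbps: 17167.9 / 5 = 3433.6 s ≈ 57.2 minutes.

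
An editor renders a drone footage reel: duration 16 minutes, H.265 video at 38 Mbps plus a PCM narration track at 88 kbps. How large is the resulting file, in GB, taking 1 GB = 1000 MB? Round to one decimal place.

4.6 GB

16 min = 960 s
Audio: 88 kbps = 0.088 Mbps.
Total bitrate: 38 + 0.088 = 38.088 Mbps.
Stream data: 38.088 Mbps × 960 s = 36564.5 Mb.
36,564 Mb ÷ 8 = 4,571 MB → 4.571 GB.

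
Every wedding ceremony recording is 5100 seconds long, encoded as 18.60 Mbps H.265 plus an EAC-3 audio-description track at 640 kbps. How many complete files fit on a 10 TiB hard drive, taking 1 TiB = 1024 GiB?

896

Audio: 640 kbps = 0.640 Mbps.
Total bitrate: 19.240 Mbps.
Per item: 19.240 Mbps × 5100 s = 98,124 Mb = 12,266 MB.
Capacity: 10 TiB = 87,960,930 Mb; 896.43 items → 896 complete.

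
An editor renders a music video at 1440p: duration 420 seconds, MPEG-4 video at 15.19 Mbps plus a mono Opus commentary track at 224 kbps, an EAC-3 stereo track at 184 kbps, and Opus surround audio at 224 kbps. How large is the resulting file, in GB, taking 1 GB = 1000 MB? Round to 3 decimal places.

0.831 GB

Audio total: 224 + 184 + 224 = 632 kbps = 0.632 Mbps.
Total bitrate: 15.19 + 0.632 = 15.822 Mbps.
Stream data: 15.822 Mbps × 420 s = 6645.2 Mb.
6,645 Mb ÷ 8 = 830.7 MB → 0.8307 GB.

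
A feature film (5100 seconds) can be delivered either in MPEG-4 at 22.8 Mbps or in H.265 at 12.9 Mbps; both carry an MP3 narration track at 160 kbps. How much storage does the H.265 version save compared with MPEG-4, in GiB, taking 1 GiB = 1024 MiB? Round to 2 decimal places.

Audio: 160 kbps = 0.160 Mbps.
MPEG-4: 22.960 Mbps × 5100 s = 117096.0 Mb = 13.632 GiB.
H.265: 13.060 Mbps × 5100 s = 66606.0 Mb = 7.754 GiB.
Saving: 13.632 − 7.754 = 5.878 GiB.

5.88 GiB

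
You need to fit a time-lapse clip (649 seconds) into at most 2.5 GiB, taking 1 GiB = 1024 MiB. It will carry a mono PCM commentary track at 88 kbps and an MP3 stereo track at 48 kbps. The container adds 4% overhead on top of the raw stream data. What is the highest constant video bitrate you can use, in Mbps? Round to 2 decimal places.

Budget: 2.5 GiB = 21474.8 Mb.
Stream payload after overhead: 21474.8 / 1.04 = 20648.9 Mb.
Total bitrate budget: 20648.9 Mb / 649 s = 31.816 Mbps.
Audio total: 88 + 48 = 136 kbps = 0.136 Mbps.
Video: 31.816 − 0.136 = 31.680 Mbps.

31.68 Mbps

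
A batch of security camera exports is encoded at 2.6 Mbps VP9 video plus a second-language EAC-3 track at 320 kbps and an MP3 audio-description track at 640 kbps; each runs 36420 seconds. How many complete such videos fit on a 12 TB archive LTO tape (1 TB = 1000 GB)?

740

Audio total: 320 + 640 = 960 kbps = 0.960 Mbps.
Total bitrate: 3.560 Mbps.
Per item: 3.560 Mbps × 36420 s = 129,655 Mb = 16,207 MB.
Capacity: 12 TB = 96,000,000 Mb; 740.43 items → 740 complete.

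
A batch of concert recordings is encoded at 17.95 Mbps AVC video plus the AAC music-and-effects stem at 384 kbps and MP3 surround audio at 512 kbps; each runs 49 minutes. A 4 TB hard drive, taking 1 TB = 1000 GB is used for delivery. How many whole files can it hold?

577

49 min = 2940 s
Audio total: 384 + 512 = 896 kbps = 0.896 Mbps.
Total bitrate: 18.846 Mbps.
Per item: 18.846 Mbps × 2940 s = 55,407 Mb = 6,926 MB.
Capacity: 4 TB = 32,000,000 Mb; 577.54 items → 577 complete.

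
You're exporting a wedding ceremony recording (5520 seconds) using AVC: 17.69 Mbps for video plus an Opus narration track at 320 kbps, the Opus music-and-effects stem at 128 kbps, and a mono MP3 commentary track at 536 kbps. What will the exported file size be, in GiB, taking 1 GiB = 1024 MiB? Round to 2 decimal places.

12.00 GiB

Audio total: 320 + 128 + 536 = 984 kbps = 0.984 Mbps.
Total bitrate: 17.69 + 0.984 = 18.674 Mbps.
Stream data: 18.674 Mbps × 5520 s = 103080.5 Mb.
103,080 Mb = 12,885,060,000 bytes ÷ 1,073,741,824 = 12.00 GiB.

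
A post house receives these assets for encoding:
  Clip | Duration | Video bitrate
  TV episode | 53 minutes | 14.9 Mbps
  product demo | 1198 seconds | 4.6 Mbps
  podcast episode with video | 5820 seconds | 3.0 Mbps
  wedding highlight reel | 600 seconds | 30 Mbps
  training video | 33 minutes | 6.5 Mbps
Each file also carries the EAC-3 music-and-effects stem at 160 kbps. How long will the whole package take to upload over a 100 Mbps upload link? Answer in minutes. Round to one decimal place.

17.2 minutes

Audio: 160 kbps = 0.160 Mbps.
TV episode: 15.060 Mbps × 3180 s = 47890.8 Mb
product demo: 4.760 Mbps × 1198 s = 5702.5 Mb
podcast episode with video: 3.160 Mbps × 5820 s = 18391.2 Mb
wedding highlight reel: 30.160 Mbps × 600 s = 18096.0 Mb
training video: 6.660 Mbps × 1980 s = 13186.8 Mb
Total: 103267.3 Mb = 12908.4 MB.
At 100 Mbps: 103267.3 / 100 = 1033 s ≈ 17.2 minutes.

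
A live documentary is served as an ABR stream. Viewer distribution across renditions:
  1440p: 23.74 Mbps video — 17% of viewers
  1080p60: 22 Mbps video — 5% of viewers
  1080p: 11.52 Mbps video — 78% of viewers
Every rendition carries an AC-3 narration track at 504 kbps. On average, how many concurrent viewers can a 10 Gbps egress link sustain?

683

Audio: 504 kbps = 0.504 Mbps.
Average per-viewer bitrate: 0.17×24.244 + 0.05×22.504 + 0.78×12.024 = 14.625 Mbps.
10 Gbps = 10,000 Mbps; 10,000 / 14.625 = 683.74 → 683.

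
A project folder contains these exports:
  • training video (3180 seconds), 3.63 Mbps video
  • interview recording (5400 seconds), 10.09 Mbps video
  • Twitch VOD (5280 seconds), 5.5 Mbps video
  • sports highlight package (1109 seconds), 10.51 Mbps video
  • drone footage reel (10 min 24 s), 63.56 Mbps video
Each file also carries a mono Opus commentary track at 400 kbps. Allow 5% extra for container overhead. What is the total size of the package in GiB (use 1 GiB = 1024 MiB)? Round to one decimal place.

18.7 GiB

Audio: 400 kbps = 0.400 Mbps.
training video: 4.030 Mbps × 3180 s × 1.05 = 13456.2 Mb
interview recording: 10.490 Mbps × 5400 s × 1.05 = 59478.3 Mb
Twitch VOD: 5.900 Mbps × 5280 s × 1.05 = 32709.6 Mb
sports highlight package: 10.910 Mbps × 1109 s × 1.05 = 12704.1 Mb
drone footage reel: 63.960 Mbps × 624 s × 1.05 = 41906.6 Mb
Total: 160254.8 Mb = 20031.9 MB.
= 18.66 GiB.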